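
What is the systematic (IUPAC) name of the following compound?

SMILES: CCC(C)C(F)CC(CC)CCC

The longest continuous carbon chain has 9 atoms, so the parent hydride is nonane.
The numbering direction is chosen so that the substituent locant set {3,4,6} is lower than {4,6,7} at the first point of difference.
With this numbering: an ethyl group at C-6; a fluoro group at C-4; a methyl group at C-3.
Prefixes are listed alphabetically: ethyl, fluoro, methyl.
Putting it together: 6-ethyl-4-fluoro-3-methylnonane.

6-ethyl-4-fluoro-3-methylnonane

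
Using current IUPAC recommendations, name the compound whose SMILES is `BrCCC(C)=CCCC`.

1-bromo-3-methylhept-3-ene

The longest carbon chain that includes the multiple bond has 7 carbons, so the parent hydride is heptane.
A C=C double bond in the chain gives the infix -ene-.
The numbering direction is chosen so that numbering from this end puts the double bond at C-3 rather than C-4.
This places the double bond between C-3 and C-4; a bromo group at C-1; a methyl group at C-3.
Prefixes are listed alphabetically: bromo, methyl.
Assembling the pieces gives 1-bromo-3-methylhept-3-ene.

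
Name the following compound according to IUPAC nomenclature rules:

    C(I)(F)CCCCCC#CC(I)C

10-fluoro-2,10-diiododec-3-yne

Counting along the main chain through the multiple bond gives 10 carbons: the parent is decane.
A C≡C triple bond in the chain gives the infix -yne-.
The numbering direction is chosen so that numbering from this end puts the triple bond at C-3 rather than C-7.
This places the triple bond between C-3 and C-4; a fluoro group at C-10; iodo groups at C-2 and C-10.
The substituents are ordered alphabetically, ignoring any di-/tri- multipliers.
The name is 10-fluoro-2,10-diiododec-3-yne.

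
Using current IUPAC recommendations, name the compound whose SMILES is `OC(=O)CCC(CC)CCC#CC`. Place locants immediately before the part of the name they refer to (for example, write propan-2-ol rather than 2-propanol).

Counting along the main chain through the –COOH group and the multiple bond gives 9 carbons: the parent is nonane.
The principal characteristic group is a carboxylic acid (terminal –COOH), named with the suffix -oic acid.
There is one C≡C triple bond, indicated by the ending -yne.
Choose the numbering such that the carboxylic acid carbon is C-1 by definition.
That gives the triple bond between C-7 and C-8; an ethyl group at C-4.
Assembling the pieces gives 4-ethylnon-7-ynoic acid.

4-ethylnon-7-ynoic acid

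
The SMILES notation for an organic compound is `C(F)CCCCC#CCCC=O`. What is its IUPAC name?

Counting along the main chain through the –CHO group and the multiple bond gives 10 carbons: the parent is decane.
The principal characteristic group is an aldehyde (terminal –CHO), named with the suffix -al.
There is one C≡C triple bond, indicated by the ending -yne.
Number the chain so that the aldehyde carbon is C-1 by definition.
That gives the triple bond between C-4 and C-5; a fluoro group at C-10.
Putting it together: 10-fluorodec-4-ynal.

10-fluorodec-4-ynal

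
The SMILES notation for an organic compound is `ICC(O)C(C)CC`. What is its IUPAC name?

1-iodo-3-methylpentan-2-ol

The longest carbon chain that includes the –OH group has 5 carbons, so the parent hydride is pentane.
The principal characteristic group is an alcohol (–OH), named with the suffix -ol.
Number the chain so that numbering from this end puts the hydroxyl group at C-2 rather than C-4.
With this numbering: the hydroxyl at C-2; an iodo group at C-1; a methyl group at C-3.
Substituent prefixes are cited in alphabetical order (multiplying prefixes like di-/tri- are ignored for ordering).
The name is 1-iodo-3-methylpentan-2-ol.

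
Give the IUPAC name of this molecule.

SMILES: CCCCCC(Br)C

The parent chain contains 7 carbons (heptane).
Number the chain so that the substituent locant set {2} is lower than {6} at the first point of difference.
That gives a bromo group at C-2.
Putting it together: 2-bromoheptane.

2-bromoheptane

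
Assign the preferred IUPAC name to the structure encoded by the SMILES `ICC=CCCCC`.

1-iodohept-2-ene

Counting along the main chain through the multiple bond gives 7 carbons: the parent is heptane.
The chain contains a C=C double bond, so the unsaturation ending is -ene.
The numbering direction is chosen so that numbering from this end puts the double bond at C-2 rather than C-5.
This places the double bond between C-2 and C-3; an iodo group at C-1.
The name is 1-iodohept-2-ene.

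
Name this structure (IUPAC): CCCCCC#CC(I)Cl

The longest chain bearing the multiple bond is 8 carbons long (octane).
The chain contains a C≡C triple bond, so the unsaturation ending is -yne.
The numbering direction is chosen so that numbering from this end puts the triple bond at C-2 rather than C-6.
With this numbering: the triple bond between C-2 and C-3; a chloro group at C-1; an iodo group at C-1.
Prefixes are listed alphabetically: chloro, iodo.
Putting it together: 1-chloro-1-iodooct-2-yne.

1-chloro-1-iodooct-2-yne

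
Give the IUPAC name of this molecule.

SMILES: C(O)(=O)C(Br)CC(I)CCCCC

The longest carbon chain that includes the –COOH group has 9 carbons, so the parent hydride is nonane.
A carboxylic acid (terminal –COOH) is the principal characteristic group, giving the suffix -oic acid.
Choose the numbering such that the carboxylic acid carbon is C-1 by definition.
With this numbering: a bromo group at C-2; an iodo group at C-4.
Prefixes are listed alphabetically: bromo, iodo.
Putting it together: 2-bromo-4-iodononanoic acid.

2-bromo-4-iodononanoic acid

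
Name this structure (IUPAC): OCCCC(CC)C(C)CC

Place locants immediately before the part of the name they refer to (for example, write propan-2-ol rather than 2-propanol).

Counting along the main chain through the –OH group gives 7 carbons: the parent is heptane.
The highest-priority functional group is an alcohol (–OH), so the name ends in -ol.
Number the chain so that numbering from this end puts the hydroxyl group at C-1 rather than C-7.
This places the hydroxyl at C-1; an ethyl group at C-4; a methyl group at C-5.
Substituent prefixes are cited in alphabetical order (multiplying prefixes like di-/tri- are ignored for ordering).
Assembling the pieces gives 4-ethyl-5-methylheptan-1-ol.

4-ethyl-5-methylheptan-1-ol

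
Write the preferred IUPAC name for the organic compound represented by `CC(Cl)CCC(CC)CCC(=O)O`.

Counting along the main chain through the –COOH group gives 8 carbons: the parent is octane.
A carboxylic acid (terminal –COOH) is the principal characteristic group, giving the suffix -oic acid.
Number the chain so that the carboxylic acid carbon is C-1 by definition.
That gives a chloro group at C-7; an ethyl group at C-4.
The substituents are ordered alphabetically, ignoring any di-/tri- multipliers.
The name is 7-chloro-4-ethyloctanoic acid.

7-chloro-4-ethyloctanoic acid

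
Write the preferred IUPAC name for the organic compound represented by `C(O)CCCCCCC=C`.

Counting along the main chain through the –OH group and the multiple bond gives 9 carbons: the parent is nonane.
The principal characteristic group is an alcohol (–OH), named with the suffix -ol.
The chain contains a C=C double bond, so the unsaturation ending is -ene.
Number the chain so that numbering from this end puts the hydroxyl group at C-1 rather than C-9.
That gives the hydroxyl at C-1; the double bond between C-8 and C-9.
The name is non-8-en-1-ol.

non-8-en-1-ol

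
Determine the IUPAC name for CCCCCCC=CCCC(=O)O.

Counting along the main chain through the –COOH group and the multiple bond gives 11 carbons: the parent is undecane.
A carboxylic acid (terminal –COOH) is the principal characteristic group, giving the suffix -oic acid.
There is one C=C double bond, indicated by the ending -ene.
Number the chain so that the carboxylic acid carbon is C-1 by definition.
This places the double bond between C-4 and C-5.
Assembling the pieces gives undec-4-enoic acid.

undec-4-enoic acid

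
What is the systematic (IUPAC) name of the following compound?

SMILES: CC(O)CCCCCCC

nonan-2-ol

Counting along the main chain through the –OH group gives 9 carbons: the parent is nonane.
The principal characteristic group is an alcohol (–OH), named with the suffix -ol.
The numbering direction is chosen so that numbering from this end puts the hydroxyl group at C-2 rather than C-8.
That gives the hydroxyl at C-2.
The name is nonan-2-ol.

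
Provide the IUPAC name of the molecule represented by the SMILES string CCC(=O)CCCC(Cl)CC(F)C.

7-chloro-9-fluorodecan-3-one

Counting along the main chain through the carbonyl gives 10 carbons: the parent is decane.
The principal characteristic group is a ketone (C=O on an internal carbon), named with the suffix -one.
Choose the numbering such that numbering from this end puts the carbonyl group at C-3 rather than C-8.
That gives the carbonyl at C-3; a chloro group at C-7; a fluoro group at C-9.
Prefixes are listed alphabetically: chloro, fluoro.
The name is 7-chloro-9-fluorodecan-3-one.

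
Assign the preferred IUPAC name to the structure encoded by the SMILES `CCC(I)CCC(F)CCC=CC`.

The longest chain bearing the multiple bond is 11 carbons long (undecane).
There is one C=C double bond, indicated by the ending -ene.
Number the chain so that numbering from this end puts the double bond at C-2 rather than C-9.
That gives the double bond between C-2 and C-3; a fluoro group at C-6; an iodo group at C-9.
Substituent prefixes are cited in alphabetical order (multiplying prefixes like di-/tri- are ignored for ordering).
Putting it together: 6-fluoro-9-iodoundec-2-ene.

6-fluoro-9-iodoundec-2-ene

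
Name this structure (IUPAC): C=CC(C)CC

3-methylpent-1-ene

Counting along the main chain through the multiple bond gives 5 carbons: the parent is pentane.
A C=C double bond in the chain gives the infix -ene-.
Number the chain so that numbering from this end puts the double bond at C-1 rather than C-4.
That gives the double bond between C-1 and C-2; a methyl group at C-3.
Putting it together: 3-methylpent-1-ene.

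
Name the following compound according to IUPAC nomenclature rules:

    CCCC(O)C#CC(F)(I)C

7-fluoro-7-iodooct-5-yn-4-ol

The longest chain bearing the –OH group and the multiple bond is 8 carbons long (octane).
An alcohol (–OH) is the principal characteristic group, giving the suffix -ol.
A C≡C triple bond in the chain gives the infix -yne-.
Number the chain so that numbering from this end puts the hydroxyl group at C-4 rather than C-5.
With this numbering: the hydroxyl at C-4; the triple bond between C-5 and C-6; a fluoro group at C-7; an iodo group at C-7.
Substituent prefixes are cited in alphabetical order (multiplying prefixes like di-/tri- are ignored for ordering).
The name is 7-fluoro-7-iodooct-5-yn-4-ol.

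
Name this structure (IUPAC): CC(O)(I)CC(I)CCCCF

8-fluoro-2,4-diiodooctan-2-ol

The longest chain bearing the –OH group is 8 carbons long (octane).
The principal characteristic group is an alcohol (–OH), named with the suffix -ol.
Number the chain so that numbering from this end puts the hydroxyl group at C-2 rather than C-7.
That gives the hydroxyl at C-2; a fluoro group at C-8; iodo groups at C-2 and C-4.
Substituent prefixes are cited in alphabetical order (multiplying prefixes like di-/tri- are ignored for ordering).
The name is 8-fluoro-2,4-diiodooctan-2-ol.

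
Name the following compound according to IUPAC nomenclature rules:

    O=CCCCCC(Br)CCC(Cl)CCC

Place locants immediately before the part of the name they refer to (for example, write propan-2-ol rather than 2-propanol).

6-bromo-9-chlorododecanal

Counting along the main chain through the –CHO group gives 12 carbons: the parent is dodecane.
The principal characteristic group is an aldehyde (terminal –CHO), named with the suffix -al.
Number the chain so that the aldehyde carbon is C-1 by definition.
This places a bromo group at C-6; a chloro group at C-9.
The substituents are ordered alphabetically, ignoring any di-/tri- multipliers.
Putting it together: 6-bromo-9-chlorododecanal.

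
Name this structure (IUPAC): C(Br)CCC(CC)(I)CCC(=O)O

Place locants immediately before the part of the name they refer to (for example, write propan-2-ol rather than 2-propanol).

7-bromo-4-ethyl-4-iodoheptanoic acid

The longest chain bearing the –COOH group is 7 carbons long (heptane).
A carboxylic acid (terminal –COOH) is the principal characteristic group, giving the suffix -oic acid.
Number the chain so that the carboxylic acid carbon is C-1 by definition.
With this numbering: a bromo group at C-7; an ethyl group at C-4; an iodo group at C-4.
The substituents are ordered alphabetically, ignoring any di-/tri- multipliers.
The name is 7-bromo-4-ethyl-4-iodoheptanoic acid.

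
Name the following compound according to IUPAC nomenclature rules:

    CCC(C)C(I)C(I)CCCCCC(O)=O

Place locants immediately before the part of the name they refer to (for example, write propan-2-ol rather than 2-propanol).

Counting along the main chain through the –COOH group gives 11 carbons: the parent is undecane.
The highest-priority functional group is a carboxylic acid (terminal –COOH), so the name ends in -oic acid.
Number the chain so that the carboxylic acid carbon is C-1 by definition.
That gives iodo groups at C-7 and C-8; a methyl group at C-9.
The substituents are ordered alphabetically, ignoring any di-/tri- multipliers.
The name is 7,8-diiodo-9-methylundecanoic acid.

7,8-diiodo-9-methylundecanoic acid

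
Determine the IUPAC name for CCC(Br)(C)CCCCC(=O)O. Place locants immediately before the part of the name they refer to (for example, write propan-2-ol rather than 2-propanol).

The longest carbon chain that includes the –COOH group has 8 carbons, so the parent hydride is octane.
The principal characteristic group is a carboxylic acid (terminal –COOH), named with the suffix -oic acid.
Choose the numbering such that the carboxylic acid carbon is C-1 by definition.
That gives a bromo group at C-6; a methyl group at C-6.
The substituents are ordered alphabetically, ignoring any di-/tri- multipliers.
Putting it together: 6-bromo-6-methyloctanoic acid.

6-bromo-6-methyloctanoic acid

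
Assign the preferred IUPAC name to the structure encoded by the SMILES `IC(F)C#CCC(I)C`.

1-fluoro-1,5-diiodohex-2-yne

The longest chain bearing the multiple bond is 6 carbons long (hexane).
The chain contains a C≡C triple bond, so the unsaturation ending is -yne.
The numbering direction is chosen so that numbering from this end puts the triple bond at C-2 rather than C-4.
With this numbering: the triple bond between C-2 and C-3; a fluoro group at C-1; iodo groups at C-1 and C-5.
The substituents are ordered alphabetically, ignoring any di-/tri- multipliers.
The name is 1-fluoro-1,5-diiodohex-2-yne.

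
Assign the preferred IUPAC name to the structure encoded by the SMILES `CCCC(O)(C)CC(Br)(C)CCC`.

6-bromo-4,6-dimethylnonan-4-ol

Counting along the main chain through the –OH group gives 9 carbons: the parent is nonane.
The principal characteristic group is an alcohol (–OH), named with the suffix -ol.
Number the chain so that numbering from this end puts the hydroxyl group at C-4 rather than C-6.
This places the hydroxyl at C-4; a bromo group at C-6; methyl groups at C-4 and C-6.
Prefixes are listed alphabetically: bromo, methyl.
Putting it together: 6-bromo-4,6-dimethylnonan-4-ol.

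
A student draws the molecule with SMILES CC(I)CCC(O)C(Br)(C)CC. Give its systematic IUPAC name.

Counting along the main chain through the –OH group gives 8 carbons: the parent is octane.
The principal characteristic group is an alcohol (–OH), named with the suffix -ol.
Choose the numbering such that numbering from this end puts the hydroxyl group at C-4 rather than C-5.
With this numbering: the hydroxyl at C-4; a bromo group at C-3; an iodo group at C-7; a methyl group at C-3.
Substituent prefixes are cited in alphabetical order (multiplying prefixes like di-/tri- are ignored for ordering).
Putting it together: 3-bromo-7-iodo-3-methyloctan-4-ol.

3-bromo-7-iodo-3-methyloctan-4-ol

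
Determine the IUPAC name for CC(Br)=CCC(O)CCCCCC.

The longest chain bearing the –OH group and the multiple bond is 11 carbons long (undecane).
The highest-priority functional group is an alcohol (–OH), so the name ends in -ol.
A C=C double bond in the chain gives the infix -ene-.
Number the chain so that numbering from this end puts the hydroxyl group at C-5 rather than C-7.
This places the hydroxyl at C-5; the double bond between C-2 and C-3; a bromo group at C-2.
The name is 2-bromoundec-2-en-5-ol.

2-bromoundec-2-en-5-ol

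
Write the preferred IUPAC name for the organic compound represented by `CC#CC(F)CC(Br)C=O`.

2-bromo-4-fluorohept-5-ynal

Counting along the main chain through the –CHO group and the multiple bond gives 7 carbons: the parent is heptane.
An aldehyde (terminal –CHO) is the principal characteristic group, giving the suffix -al.
There is one C≡C triple bond, indicated by the ending -yne.
The numbering direction is chosen so that the aldehyde carbon is C-1 by definition.
That gives the triple bond between C-5 and C-6; a bromo group at C-2; a fluoro group at C-4.
Prefixes are listed alphabetically: bromo, fluoro.
Assembling the pieces gives 2-bromo-4-fluorohept-5-ynal.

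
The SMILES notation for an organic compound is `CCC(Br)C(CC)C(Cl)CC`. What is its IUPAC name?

The longest carbon chain is 7 atoms: the parent is heptane.
Choose the numbering such that the locant sets are identical either way, so the alphabetically earlier bromo substituent takes the lower locant (3 rather than 5).
That gives a bromo group at C-3; a chloro group at C-5; an ethyl group at C-4.
Substituent prefixes are cited in alphabetical order (multiplying prefixes like di-/tri- are ignored for ordering).
The name is 3-bromo-5-chloro-4-ethylheptane.

3-bromo-5-chloro-4-ethylheptane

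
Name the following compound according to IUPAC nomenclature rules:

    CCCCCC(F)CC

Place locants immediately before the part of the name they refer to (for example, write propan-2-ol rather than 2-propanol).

3-fluorooctane

The parent chain contains 8 carbons (octane).
Number the chain so that the substituent locant set {3} is lower than {6} at the first point of difference.
This places a fluoro group at C-3.
Putting it together: 3-fluorooctane.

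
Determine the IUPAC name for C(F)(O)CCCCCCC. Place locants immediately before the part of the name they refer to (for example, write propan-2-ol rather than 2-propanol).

Counting along the main chain through the –OH group gives 8 carbons: the parent is octane.
The highest-priority functional group is an alcohol (–OH), so the name ends in -ol.
The numbering direction is chosen so that numbering from this end puts the hydroxyl group at C-1 rather than C-8.
That gives the hydroxyl at C-1; a fluoro group at C-1.
The name is 1-fluorooctan-1-ol.

1-fluorooctan-1-ol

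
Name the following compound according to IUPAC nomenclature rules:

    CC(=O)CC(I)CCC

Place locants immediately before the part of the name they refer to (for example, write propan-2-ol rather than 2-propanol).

4-iodoheptan-2-one

Counting along the main chain through the carbonyl gives 7 carbons: the parent is heptane.
The highest-priority functional group is a ketone (C=O on an internal carbon), so the name ends in -one.
The numbering direction is chosen so that numbering from this end puts the carbonyl group at C-2 rather than C-6.
That gives the carbonyl at C-2; an iodo group at C-4.
Assembling the pieces gives 4-iodoheptan-2-one.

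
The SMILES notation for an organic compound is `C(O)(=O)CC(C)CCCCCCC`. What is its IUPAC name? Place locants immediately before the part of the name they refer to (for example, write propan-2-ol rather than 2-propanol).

Counting along the main chain through the –COOH group gives 10 carbons: the parent is decane.
The highest-priority functional group is a carboxylic acid (terminal –COOH), so the name ends in -oic acid.
Choose the numbering such that the carboxylic acid carbon is C-1 by definition.
With this numbering: a methyl group at C-3.
Assembling the pieces gives 3-methyldecanoic acid.

3-methyldecanoic acid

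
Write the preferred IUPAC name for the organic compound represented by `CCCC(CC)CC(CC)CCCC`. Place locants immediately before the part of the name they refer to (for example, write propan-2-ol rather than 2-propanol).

The longest continuous carbon chain has 10 atoms, so the parent hydride is decane.
The numbering direction is chosen so that the substituent locant set {4,6} is lower than {5,7} at the first point of difference.
That gives ethyl groups at C-4 and C-6.
Putting it together: 4,6-diethyldecane.

4,6-diethyldecane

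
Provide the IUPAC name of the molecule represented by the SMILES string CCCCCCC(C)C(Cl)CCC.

4-chloro-5-methylundecane

The longest continuous carbon chain has 11 atoms, so the parent hydride is undecane.
Number the chain so that the substituent locant set {4,5} is lower than {7,8} at the first point of difference.
That gives a chloro group at C-4; a methyl group at C-5.
Prefixes are listed alphabetically: chloro, methyl.
Assembling the pieces gives 4-chloro-5-methylundecane.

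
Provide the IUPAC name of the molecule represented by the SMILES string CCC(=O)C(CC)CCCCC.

Counting along the main chain through the carbonyl gives 9 carbons: the parent is nonane.
A ketone (C=O on an internal carbon) is the principal characteristic group, giving the suffix -one.
Number the chain so that numbering from this end puts the carbonyl group at C-3 rather than C-7.
This places the carbonyl at C-3; an ethyl group at C-4.
Putting it together: 4-ethylnonan-3-one.

4-ethylnonan-3-one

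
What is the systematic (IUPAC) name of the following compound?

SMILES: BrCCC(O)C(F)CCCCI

Counting along the main chain through the –OH group gives 8 carbons: the parent is octane.
The principal characteristic group is an alcohol (–OH), named with the suffix -ol.
Choose the numbering such that numbering from this end puts the hydroxyl group at C-3 rather than C-6.
This places the hydroxyl at C-3; a bromo group at C-1; a fluoro group at C-4; an iodo group at C-8.
The substituents are ordered alphabetically, ignoring any di-/tri- multipliers.
Putting it together: 1-bromo-4-fluoro-8-iodooctan-3-ol.

1-bromo-4-fluoro-8-iodooctan-3-ol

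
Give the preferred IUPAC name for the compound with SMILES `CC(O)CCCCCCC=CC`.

undec-9-en-2-ol

Counting along the main chain through the –OH group and the multiple bond gives 11 carbons: the parent is undecane.
An alcohol (–OH) is the principal characteristic group, giving the suffix -ol.
There is one C=C double bond, indicated by the ending -ene.
Choose the numbering such that numbering from this end puts the hydroxyl group at C-2 rather than C-10.
That gives the hydroxyl at C-2; the double bond between C-9 and C-10.
Assembling the pieces gives undec-9-en-2-ol.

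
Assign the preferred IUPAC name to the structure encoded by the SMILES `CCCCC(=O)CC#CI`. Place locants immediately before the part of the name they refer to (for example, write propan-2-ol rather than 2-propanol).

1-iodooct-1-yn-4-one

Counting along the main chain through the carbonyl and the multiple bond gives 8 carbons: the parent is octane.
A ketone (C=O on an internal carbon) is the principal characteristic group, giving the suffix -one.
The chain contains a C≡C triple bond, so the unsaturation ending is -yne.
Number the chain so that numbering from this end puts the carbonyl group at C-4 rather than C-5.
This places the carbonyl at C-4; the triple bond between C-1 and C-2; an iodo group at C-1.
The name is 1-iodooct-1-yn-4-one.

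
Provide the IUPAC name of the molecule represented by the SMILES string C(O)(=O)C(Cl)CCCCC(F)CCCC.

The longest carbon chain that includes the –COOH group has 11 carbons, so the parent hydride is undecane.
A carboxylic acid (terminal –COOH) is the principal characteristic group, giving the suffix -oic acid.
Choose the numbering such that the carboxylic acid carbon is C-1 by definition.
This places a chloro group at C-2; a fluoro group at C-7.
The substituents are ordered alphabetically, ignoring any di-/tri- multipliers.
Assembling the pieces gives 2-chloro-7-fluoroundecanoic acid.

2-chloro-7-fluoroundecanoic acid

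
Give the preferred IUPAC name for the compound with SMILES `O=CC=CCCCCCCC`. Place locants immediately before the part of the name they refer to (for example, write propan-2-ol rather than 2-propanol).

Counting along the main chain through the –CHO group and the multiple bond gives 10 carbons: the parent is decane.
The principal characteristic group is an aldehyde (terminal –CHO), named with the suffix -al.
The chain contains a C=C double bond, so the unsaturation ending is -ene.
The numbering direction is chosen so that the aldehyde carbon is C-1 by definition.
With this numbering: the double bond between C-2 and C-3.
The name is dec-2-enal.

dec-2-enal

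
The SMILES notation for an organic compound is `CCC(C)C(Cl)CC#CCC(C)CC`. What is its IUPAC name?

The longest carbon chain that includes the multiple bond has 11 carbons, so the parent hydride is undecane.
There is one C≡C triple bond, indicated by the ending -yne.
Number the chain so that numbering from this end puts the triple bond at C-5 rather than C-6.
With this numbering: the triple bond between C-5 and C-6; a chloro group at C-8; methyl groups at C-3 and C-9.
Substituent prefixes are cited in alphabetical order (multiplying prefixes like di-/tri- are ignored for ordering).
Putting it together: 8-chloro-3,9-dimethylundec-5-yne.

8-chloro-3,9-dimethylundec-5-yne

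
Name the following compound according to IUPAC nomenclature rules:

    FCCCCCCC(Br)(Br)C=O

The longest carbon chain that includes the –CHO group has 8 carbons, so the parent hydride is octane.
The highest-priority functional group is an aldehyde (terminal –CHO), so the name ends in -al.
Number the chain so that the aldehyde carbon is C-1 by definition.
This places two bromo groups at C-2; a fluoro group at C-8.
Prefixes are listed alphabetically: bromo, fluoro.
The name is 2,2-dibromo-8-fluorooctanal.

2,2-dibromo-8-fluorooctanal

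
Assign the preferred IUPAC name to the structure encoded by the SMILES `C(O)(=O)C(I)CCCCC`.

The longest chain bearing the –COOH group is 7 carbons long (heptane).
A carboxylic acid (terminal –COOH) is the principal characteristic group, giving the suffix -oic acid.
Choose the numbering such that the carboxylic acid carbon is C-1 by definition.
That gives an iodo group at C-2.
Assembling the pieces gives 2-iodoheptanoic acid.

2-iodoheptanoic acid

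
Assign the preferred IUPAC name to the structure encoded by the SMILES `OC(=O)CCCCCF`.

Counting along the main chain through the –COOH group gives 6 carbons: the parent is hexane.
The principal characteristic group is a carboxylic acid (terminal –COOH), named with the suffix -oic acid.
Choose the numbering such that the carboxylic acid carbon is C-1 by definition.
This places a fluoro group at C-6.
Assembling the pieces gives 6-fluorohexanoic acid.

6-fluorohexanoic acid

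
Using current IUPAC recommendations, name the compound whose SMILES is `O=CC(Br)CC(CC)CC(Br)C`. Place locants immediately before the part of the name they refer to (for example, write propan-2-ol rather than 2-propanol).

The longest chain bearing the –CHO group is 7 carbons long (heptane).
The highest-priority functional group is an aldehyde (terminal –CHO), so the name ends in -al.
Number the chain so that the aldehyde carbon is C-1 by definition.
That gives bromo groups at C-2 and C-6; an ethyl group at C-4.
Prefixes are listed alphabetically: bromo, ethyl.
Putting it together: 2,6-dibromo-4-ethylheptanal.

2,6-dibromo-4-ethylheptanal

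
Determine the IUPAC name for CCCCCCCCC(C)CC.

The longest carbon chain is 11 atoms: the parent is undecane.
The numbering direction is chosen so that the substituent locant set {3} is lower than {9} at the first point of difference.
This places a methyl group at C-3.
Assembling the pieces gives 3-methylundecane.

3-methylundecane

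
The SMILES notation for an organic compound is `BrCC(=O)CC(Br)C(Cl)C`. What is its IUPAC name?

The longest carbon chain that includes the carbonyl has 6 carbons, so the parent hydride is hexane.
The principal characteristic group is a ketone (C=O on an internal carbon), named with the suffix -one.
The numbering direction is chosen so that numbering from this end puts the carbonyl group at C-2 rather than C-5.
With this numbering: the carbonyl at C-2; bromo groups at C-1 and C-4; a chloro group at C-5.
Prefixes are listed alphabetically: bromo, chloro.
The name is 1,4-dibromo-5-chlorohexan-2-one.

1,4-dibromo-5-chlorohexan-2-one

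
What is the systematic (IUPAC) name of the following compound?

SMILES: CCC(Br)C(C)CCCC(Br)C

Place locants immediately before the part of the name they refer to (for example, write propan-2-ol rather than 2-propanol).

The parent chain contains 9 carbons (nonane).
Number the chain so that the substituent locant set {2,6,7} is lower than {3,4,8} at the first point of difference.
With this numbering: bromo groups at C-2 and C-7; a methyl group at C-6.
Prefixes are listed alphabetically: bromo, methyl.
The name is 2,7-dibromo-6-methylnonane.

2,7-dibromo-6-methylnonane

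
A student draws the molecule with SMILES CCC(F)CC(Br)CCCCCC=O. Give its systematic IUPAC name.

7-bromo-9-fluoroundecanal

Counting along the main chain through the –CHO group gives 11 carbons: the parent is undecane.
The highest-priority functional group is an aldehyde (terminal –CHO), so the name ends in -al.
Number the chain so that the aldehyde carbon is C-1 by definition.
This places a bromo group at C-7; a fluoro group at C-9.
Substituent prefixes are cited in alphabetical order (multiplying prefixes like di-/tri- are ignored for ordering).
Putting it together: 7-bromo-9-fluoroundecanal.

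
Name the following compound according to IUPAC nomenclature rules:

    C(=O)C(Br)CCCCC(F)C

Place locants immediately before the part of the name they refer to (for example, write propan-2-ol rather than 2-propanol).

2-bromo-7-fluorooctanal

Counting along the main chain through the –CHO group gives 8 carbons: the parent is octane.
The highest-priority functional group is an aldehyde (terminal –CHO), so the name ends in -al.
Choose the numbering such that the aldehyde carbon is C-1 by definition.
This places a bromo group at C-2; a fluoro group at C-7.
Prefixes are listed alphabetically: bromo, fluoro.
The name is 2-bromo-7-fluorooctanal.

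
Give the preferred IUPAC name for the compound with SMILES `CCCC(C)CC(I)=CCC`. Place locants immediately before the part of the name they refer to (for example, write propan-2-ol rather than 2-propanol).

Counting along the main chain through the multiple bond gives 9 carbons: the parent is nonane.
There is one C=C double bond, indicated by the ending -ene.
Number the chain so that numbering from this end puts the double bond at C-3 rather than C-6.
This places the double bond between C-3 and C-4; an iodo group at C-4; a methyl group at C-6.
Substituent prefixes are cited in alphabetical order (multiplying prefixes like di-/tri- are ignored for ordering).
The name is 4-iodo-6-methylnon-3-ene.

4-iodo-6-methylnon-3-ene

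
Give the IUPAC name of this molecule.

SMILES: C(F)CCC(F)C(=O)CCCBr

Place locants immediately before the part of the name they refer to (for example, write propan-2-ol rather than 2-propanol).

The longest chain bearing the carbonyl is 8 carbons long (octane).
A ketone (C=O on an internal carbon) is the principal characteristic group, giving the suffix -one.
Choose the numbering such that numbering from this end puts the carbonyl group at C-4 rather than C-5.
That gives the carbonyl at C-4; a bromo group at C-1; fluoro groups at C-5 and C-8.
Substituent prefixes are cited in alphabetical order (multiplying prefixes like di-/tri- are ignored for ordering).
Putting it together: 1-bromo-5,8-difluorooctan-4-one.

1-bromo-5,8-difluorooctan-4-one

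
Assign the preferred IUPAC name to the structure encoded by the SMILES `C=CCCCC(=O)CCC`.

non-8-en-4-one

The longest carbon chain that includes the carbonyl and the multiple bond has 9 carbons, so the parent hydride is nonane.
A ketone (C=O on an internal carbon) is the principal characteristic group, giving the suffix -one.
There is one C=C double bond, indicated by the ending -ene.
Choose the numbering such that numbering from this end puts the carbonyl group at C-4 rather than C-6.
That gives the carbonyl at C-4; the double bond between C-8 and C-9.
Assembling the pieces gives non-8-en-4-one.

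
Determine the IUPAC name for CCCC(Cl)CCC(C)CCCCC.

4-chloro-7-methyldodecane

The longest continuous carbon chain has 12 atoms, so the parent hydride is dodecane.
The numbering direction is chosen so that the substituent locant set {4,7} is lower than {6,9} at the first point of difference.
This places a chloro group at C-4; a methyl group at C-7.
Substituent prefixes are cited in alphabetical order (multiplying prefixes like di-/tri- are ignored for ordering).
Putting it together: 4-chloro-7-methyldodecane.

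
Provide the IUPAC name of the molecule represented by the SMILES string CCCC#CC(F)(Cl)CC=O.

3-chloro-3-fluorooct-4-ynal

The longest carbon chain that includes the –CHO group and the multiple bond has 8 carbons, so the parent hydride is octane.
The principal characteristic group is an aldehyde (terminal –CHO), named with the suffix -al.
There is one C≡C triple bond, indicated by the ending -yne.
Choose the numbering such that the aldehyde carbon is C-1 by definition.
This places the triple bond between C-4 and C-5; a chloro group at C-3; a fluoro group at C-3.
The substituents are ordered alphabetically, ignoring any di-/tri- multipliers.
Assembling the pieces gives 3-chloro-3-fluorooct-4-ynal.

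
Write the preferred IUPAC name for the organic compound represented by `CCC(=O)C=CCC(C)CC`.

7-methylnon-4-en-3-one

The longest chain bearing the carbonyl and the multiple bond is 9 carbons long (nonane).
A ketone (C=O on an internal carbon) is the principal characteristic group, giving the suffix -one.
A C=C double bond in the chain gives the infix -ene-.
The numbering direction is chosen so that numbering from this end puts the carbonyl group at C-3 rather than C-7.
This places the carbonyl at C-3; the double bond between C-4 and C-5; a methyl group at C-7.
Assembling the pieces gives 7-methylnon-4-en-3-one.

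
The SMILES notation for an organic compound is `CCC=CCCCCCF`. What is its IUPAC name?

The longest chain bearing the multiple bond is 9 carbons long (nonane).
A C=C double bond in the chain gives the infix -ene-.
Choose the numbering such that numbering from this end puts the double bond at C-3 rather than C-6.
This places the double bond between C-3 and C-4; a fluoro group at C-9.
The name is 9-fluoronon-3-ene.

9-fluoronon-3-ene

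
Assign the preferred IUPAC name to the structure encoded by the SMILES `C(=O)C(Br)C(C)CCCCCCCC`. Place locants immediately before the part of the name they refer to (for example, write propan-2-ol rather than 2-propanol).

2-bromo-3-methylundecanal

Counting along the main chain through the –CHO group gives 11 carbons: the parent is undecane.
An aldehyde (terminal –CHO) is the principal characteristic group, giving the suffix -al.
The numbering direction is chosen so that the aldehyde carbon is C-1 by definition.
This places a bromo group at C-2; a methyl group at C-3.
The substituents are ordered alphabetically, ignoring any di-/tri- multipliers.
The name is 2-bromo-3-methylundecanal.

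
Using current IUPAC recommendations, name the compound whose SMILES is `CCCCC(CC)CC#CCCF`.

The longest carbon chain that includes the multiple bond has 10 carbons, so the parent hydride is decane.
A C≡C triple bond in the chain gives the infix -yne-.
Choose the numbering such that numbering from this end puts the triple bond at C-3 rather than C-7.
With this numbering: the triple bond between C-3 and C-4; an ethyl group at C-6; a fluoro group at C-1.
The substituents are ordered alphabetically, ignoring any di-/tri- multipliers.
The name is 6-ethyl-1-fluorodec-3-yne.

6-ethyl-1-fluorodec-3-yne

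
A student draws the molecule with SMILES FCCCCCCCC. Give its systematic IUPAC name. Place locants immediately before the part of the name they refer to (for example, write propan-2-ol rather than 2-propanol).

The longest continuous carbon chain has 8 atoms, so the parent hydride is octane.
Number the chain so that the substituent locant set {1} is lower than {8} at the first point of difference.
With this numbering: a fluoro group at C-1.
Assembling the pieces gives 1-fluorooctane.

1-fluorooctane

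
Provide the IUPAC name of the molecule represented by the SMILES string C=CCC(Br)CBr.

Counting along the main chain through the multiple bond gives 5 carbons: the parent is pentane.
There is one C=C double bond, indicated by the ending -ene.
Number the chain so that numbering from this end puts the double bond at C-1 rather than C-4.
With this numbering: the double bond between C-1 and C-2; bromo groups at C-4 and C-5.
Putting it together: 4,5-dibromopent-1-ene.

4,5-dibromopent-1-ene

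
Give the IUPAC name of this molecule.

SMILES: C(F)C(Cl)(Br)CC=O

3-bromo-3-chloro-4-fluorobutanal

The longest chain bearing the –CHO group is 4 carbons long (butane).
An aldehyde (terminal –CHO) is the principal characteristic group, giving the suffix -al.
Number the chain so that the aldehyde carbon is C-1 by definition.
With this numbering: a bromo group at C-3; a chloro group at C-3; a fluoro group at C-4.
The substituents are ordered alphabetically, ignoring any di-/tri- multipliers.
Putting it together: 3-bromo-3-chloro-4-fluorobutanal.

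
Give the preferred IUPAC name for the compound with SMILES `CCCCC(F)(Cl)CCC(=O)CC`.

Counting along the main chain through the carbonyl gives 10 carbons: the parent is decane.
The highest-priority functional group is a ketone (C=O on an internal carbon), so the name ends in -one.
Choose the numbering such that numbering from this end puts the carbonyl group at C-3 rather than C-8.
With this numbering: the carbonyl at C-3; a chloro group at C-6; a fluoro group at C-6.
Substituent prefixes are cited in alphabetical order (multiplying prefixes like di-/tri- are ignored for ordering).
The name is 6-chloro-6-fluorodecan-3-one.

6-chloro-6-fluorodecan-3-one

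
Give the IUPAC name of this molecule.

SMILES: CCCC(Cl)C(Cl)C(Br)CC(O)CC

5-bromo-6,7-dichlorodecan-3-ol

The longest chain bearing the –OH group is 10 carbons long (decane).
An alcohol (–OH) is the principal characteristic group, giving the suffix -ol.
The numbering direction is chosen so that numbering from this end puts the hydroxyl group at C-3 rather than C-8.
This places the hydroxyl at C-3; a bromo group at C-5; chloro groups at C-6 and C-7.
The substituents are ordered alphabetically, ignoring any di-/tri- multipliers.
The name is 5-bromo-6,7-dichlorodecan-3-ol.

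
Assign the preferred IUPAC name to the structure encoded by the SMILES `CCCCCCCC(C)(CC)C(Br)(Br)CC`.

3,3-dibromo-4-ethyl-4-methylundecane

The longest continuous carbon chain has 11 atoms, so the parent hydride is undecane.
The numbering direction is chosen so that the substituent locant set {3,3,4,4} is lower than {8,8,9,9} at the first point of difference.
With this numbering: two bromo groups at C-3; an ethyl group at C-4; a methyl group at C-4.
Prefixes are listed alphabetically: bromo, ethyl, methyl.
Assembling the pieces gives 3,3-dibromo-4-ethyl-4-methylundecane.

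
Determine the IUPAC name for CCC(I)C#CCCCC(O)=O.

Counting along the main chain through the –COOH group and the multiple bond gives 9 carbons: the parent is nonane.
The highest-priority functional group is a carboxylic acid (terminal –COOH), so the name ends in -oic acid.
There is one C≡C triple bond, indicated by the ending -yne.
Choose the numbering such that the carboxylic acid carbon is C-1 by definition.
That gives the triple bond between C-5 and C-6; an iodo group at C-7.
The name is 7-iodonon-5-ynoic acid.

7-iodonon-5-ynoic acid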